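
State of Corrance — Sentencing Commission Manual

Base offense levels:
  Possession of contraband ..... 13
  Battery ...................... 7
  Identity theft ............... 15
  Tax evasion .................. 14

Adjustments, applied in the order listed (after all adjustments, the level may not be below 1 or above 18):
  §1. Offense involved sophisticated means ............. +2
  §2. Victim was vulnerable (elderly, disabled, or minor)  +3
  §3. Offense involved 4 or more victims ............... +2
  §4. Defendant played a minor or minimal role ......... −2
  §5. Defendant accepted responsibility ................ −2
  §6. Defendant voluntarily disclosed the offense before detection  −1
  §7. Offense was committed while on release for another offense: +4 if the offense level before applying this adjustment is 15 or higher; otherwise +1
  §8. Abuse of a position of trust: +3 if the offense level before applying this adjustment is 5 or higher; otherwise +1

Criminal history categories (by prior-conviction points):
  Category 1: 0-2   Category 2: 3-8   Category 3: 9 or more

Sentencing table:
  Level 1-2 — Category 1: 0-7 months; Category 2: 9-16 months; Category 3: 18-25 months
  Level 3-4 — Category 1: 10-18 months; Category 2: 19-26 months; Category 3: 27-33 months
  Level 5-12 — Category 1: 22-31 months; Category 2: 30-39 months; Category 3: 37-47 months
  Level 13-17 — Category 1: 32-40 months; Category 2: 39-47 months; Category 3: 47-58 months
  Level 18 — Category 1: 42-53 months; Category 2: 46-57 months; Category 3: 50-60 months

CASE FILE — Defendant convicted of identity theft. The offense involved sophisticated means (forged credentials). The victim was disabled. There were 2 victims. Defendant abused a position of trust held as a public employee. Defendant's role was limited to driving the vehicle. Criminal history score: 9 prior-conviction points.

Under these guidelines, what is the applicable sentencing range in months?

Base offense level for identity theft: 15.
§1 applies: 15 + 2 = 17.
§2 applies: 17 + 3 = 20.
§3 does not apply.
§4 applies: 20 − 2 = 18.
§6 does not apply.
§7 does not apply.
§8 applies (level before this adjustment is 18 ≥ 5, so +3): 18 + 3 = 21.
Level 21 exceeds the maximum of 18; capped at 18.
Final offense level: 18.
Criminal history: 9 prior points → Category 3 (9+).
Level 18 falls in the 18 band.
Grid: Level 18 × Category 3 = 50-60 months.

50-60 months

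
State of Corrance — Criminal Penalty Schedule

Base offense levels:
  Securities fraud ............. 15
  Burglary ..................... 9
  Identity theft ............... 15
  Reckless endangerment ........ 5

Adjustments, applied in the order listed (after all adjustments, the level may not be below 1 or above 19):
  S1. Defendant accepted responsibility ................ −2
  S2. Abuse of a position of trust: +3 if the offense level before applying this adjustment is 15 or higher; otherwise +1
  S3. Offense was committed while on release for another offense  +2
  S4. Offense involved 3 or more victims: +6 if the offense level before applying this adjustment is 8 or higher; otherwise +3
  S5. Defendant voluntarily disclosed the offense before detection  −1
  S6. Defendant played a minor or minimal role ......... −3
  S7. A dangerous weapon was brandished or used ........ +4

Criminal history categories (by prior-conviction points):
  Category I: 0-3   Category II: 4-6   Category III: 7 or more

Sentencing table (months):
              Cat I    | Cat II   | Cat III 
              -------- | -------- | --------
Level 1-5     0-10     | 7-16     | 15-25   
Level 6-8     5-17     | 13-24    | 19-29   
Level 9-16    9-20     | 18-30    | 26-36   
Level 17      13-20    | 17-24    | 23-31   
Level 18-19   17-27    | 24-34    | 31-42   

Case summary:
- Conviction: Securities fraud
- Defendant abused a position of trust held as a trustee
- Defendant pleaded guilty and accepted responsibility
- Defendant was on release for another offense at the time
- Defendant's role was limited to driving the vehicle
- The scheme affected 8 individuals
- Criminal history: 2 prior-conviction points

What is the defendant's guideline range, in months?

17-27 months

Base offense level for securities fraud: 15.
S1 applies: 15 − 2 = 13.
S2 applies (level before this adjustment is 13 < 15, so +1): 13 + 1 = 14.
S3 applies: 14 + 2 = 16.
S4 applies (level before this adjustment is 16 ≥ 8, so +6): 16 + 6 = 22.
S5 does not apply.
S6 applies: 22 − 3 = 19.
Final offense level: 19.
Criminal history: 2 prior points → Category I (0-3).
Level 19 falls in the 18-19 band.
Grid: Level 18-19 × Category I = 17-27 months.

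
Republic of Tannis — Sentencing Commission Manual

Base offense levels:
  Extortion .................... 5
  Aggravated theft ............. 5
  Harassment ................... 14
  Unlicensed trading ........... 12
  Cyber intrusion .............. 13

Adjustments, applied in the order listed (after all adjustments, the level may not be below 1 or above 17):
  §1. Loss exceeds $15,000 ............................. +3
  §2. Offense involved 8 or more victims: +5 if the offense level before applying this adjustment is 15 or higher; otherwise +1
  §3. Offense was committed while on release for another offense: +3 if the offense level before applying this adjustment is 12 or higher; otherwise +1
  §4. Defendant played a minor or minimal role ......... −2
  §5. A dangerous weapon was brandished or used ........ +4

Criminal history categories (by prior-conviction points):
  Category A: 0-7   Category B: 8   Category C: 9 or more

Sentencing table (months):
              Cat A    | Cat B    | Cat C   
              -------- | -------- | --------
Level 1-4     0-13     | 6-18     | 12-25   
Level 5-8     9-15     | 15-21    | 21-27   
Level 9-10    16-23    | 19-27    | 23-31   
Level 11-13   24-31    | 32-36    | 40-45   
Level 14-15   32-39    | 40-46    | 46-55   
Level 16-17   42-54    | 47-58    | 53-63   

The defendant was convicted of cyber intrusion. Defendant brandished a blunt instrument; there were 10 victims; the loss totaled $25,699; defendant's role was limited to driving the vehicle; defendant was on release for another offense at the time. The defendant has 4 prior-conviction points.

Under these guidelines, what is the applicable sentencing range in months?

Base offense level for cyber intrusion: 13.
§1 applies: 13 + 3 = 16.
§2 applies (level before this adjustment is 16 ≥ 15, so +5): 16 + 5 = 21.
§3 applies (level before this adjustment is 21 ≥ 12, so +3): 21 + 3 = 24.
§4 applies: 24 − 2 = 22.
§5 applies: 22 + 4 = 26.
Level 26 exceeds the maximum of 17; capped at 17.
Final offense level: 17.
Criminal history: 4 prior points → Category A (0-7).
Level 17 falls in the 16-17 band.
Grid: Level 16-17 × Category A = 42-54 months.

42-54 months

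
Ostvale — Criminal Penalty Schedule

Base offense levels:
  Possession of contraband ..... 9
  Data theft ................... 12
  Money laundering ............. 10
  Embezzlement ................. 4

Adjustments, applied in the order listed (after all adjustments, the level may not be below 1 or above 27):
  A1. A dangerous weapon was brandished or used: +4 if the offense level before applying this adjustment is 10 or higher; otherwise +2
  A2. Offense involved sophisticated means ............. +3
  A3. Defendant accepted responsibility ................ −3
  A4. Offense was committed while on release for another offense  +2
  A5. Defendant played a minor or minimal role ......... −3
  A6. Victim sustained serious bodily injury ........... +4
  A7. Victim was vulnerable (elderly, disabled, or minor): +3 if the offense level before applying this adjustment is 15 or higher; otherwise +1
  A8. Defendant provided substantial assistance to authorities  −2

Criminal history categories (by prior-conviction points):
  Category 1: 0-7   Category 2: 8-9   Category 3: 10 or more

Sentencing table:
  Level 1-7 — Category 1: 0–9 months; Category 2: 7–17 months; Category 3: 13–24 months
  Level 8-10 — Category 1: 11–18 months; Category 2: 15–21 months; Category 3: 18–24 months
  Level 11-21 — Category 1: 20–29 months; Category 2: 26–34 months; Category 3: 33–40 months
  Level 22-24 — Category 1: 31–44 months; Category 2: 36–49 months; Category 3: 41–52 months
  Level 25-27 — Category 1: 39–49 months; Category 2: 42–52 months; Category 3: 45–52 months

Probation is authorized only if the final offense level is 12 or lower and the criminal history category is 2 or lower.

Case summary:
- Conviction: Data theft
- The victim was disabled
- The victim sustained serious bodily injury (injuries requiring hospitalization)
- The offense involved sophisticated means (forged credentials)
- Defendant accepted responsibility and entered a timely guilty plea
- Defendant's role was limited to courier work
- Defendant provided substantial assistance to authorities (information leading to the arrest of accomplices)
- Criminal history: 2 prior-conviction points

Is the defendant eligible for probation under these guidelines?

Base offense level for data theft: 12.
A2 applies: 12 + 3 = 15.
A3 applies: 15 − 3 = 12.
A5 applies: 12 − 3 = 9.
A6 applies: 9 + 4 = 13.
A7 applies (level before this adjustment is 13 < 15, so +1): 13 + 1 = 14.
A8 applies: 14 − 2 = 12.
Final offense level: 12.
Criminal history: 2 prior points → Category 1 (0-7).
Level 12 falls in the 11-21 band.
Grid: Level 11-21 × Category 1 = 20-29 months.
Probation check: level 12 ≤ 12 and category 1 ≤ 2 → eligible.

Yes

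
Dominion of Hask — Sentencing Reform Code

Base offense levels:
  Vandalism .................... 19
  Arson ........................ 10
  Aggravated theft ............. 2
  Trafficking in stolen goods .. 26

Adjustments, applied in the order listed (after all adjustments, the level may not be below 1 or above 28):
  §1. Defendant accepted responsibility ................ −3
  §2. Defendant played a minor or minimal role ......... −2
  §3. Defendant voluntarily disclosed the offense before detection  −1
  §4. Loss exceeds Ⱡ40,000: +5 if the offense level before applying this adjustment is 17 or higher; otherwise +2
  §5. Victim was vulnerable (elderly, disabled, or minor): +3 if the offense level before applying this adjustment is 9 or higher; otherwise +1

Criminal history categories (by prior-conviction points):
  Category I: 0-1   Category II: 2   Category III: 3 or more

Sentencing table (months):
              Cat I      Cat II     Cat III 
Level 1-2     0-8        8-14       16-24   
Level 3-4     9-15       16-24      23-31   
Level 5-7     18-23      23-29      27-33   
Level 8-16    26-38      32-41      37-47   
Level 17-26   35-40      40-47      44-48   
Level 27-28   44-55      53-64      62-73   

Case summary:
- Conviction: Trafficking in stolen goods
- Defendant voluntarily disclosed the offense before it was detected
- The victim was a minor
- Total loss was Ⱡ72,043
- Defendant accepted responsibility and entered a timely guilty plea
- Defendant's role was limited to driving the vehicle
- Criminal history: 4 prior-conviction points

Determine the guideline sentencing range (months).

Base offense level for trafficking in stolen goods: 26.
§1 applies: 26 − 3 = 23.
§2 applies: 23 − 2 = 21.
§3 applies: 21 − 1 = 20.
§4 applies (level before this adjustment is 20 ≥ 17, so +5): 20 + 5 = 25.
§5 applies (level before this adjustment is 25 ≥ 9, so +3): 25 + 3 = 28.
Final offense level: 28.
Criminal history: 4 prior points → Category III (3+).
Level 28 falls in the 27-28 band.
Grid: Level 27-28 × Category III = 62-73 months.

62-73 months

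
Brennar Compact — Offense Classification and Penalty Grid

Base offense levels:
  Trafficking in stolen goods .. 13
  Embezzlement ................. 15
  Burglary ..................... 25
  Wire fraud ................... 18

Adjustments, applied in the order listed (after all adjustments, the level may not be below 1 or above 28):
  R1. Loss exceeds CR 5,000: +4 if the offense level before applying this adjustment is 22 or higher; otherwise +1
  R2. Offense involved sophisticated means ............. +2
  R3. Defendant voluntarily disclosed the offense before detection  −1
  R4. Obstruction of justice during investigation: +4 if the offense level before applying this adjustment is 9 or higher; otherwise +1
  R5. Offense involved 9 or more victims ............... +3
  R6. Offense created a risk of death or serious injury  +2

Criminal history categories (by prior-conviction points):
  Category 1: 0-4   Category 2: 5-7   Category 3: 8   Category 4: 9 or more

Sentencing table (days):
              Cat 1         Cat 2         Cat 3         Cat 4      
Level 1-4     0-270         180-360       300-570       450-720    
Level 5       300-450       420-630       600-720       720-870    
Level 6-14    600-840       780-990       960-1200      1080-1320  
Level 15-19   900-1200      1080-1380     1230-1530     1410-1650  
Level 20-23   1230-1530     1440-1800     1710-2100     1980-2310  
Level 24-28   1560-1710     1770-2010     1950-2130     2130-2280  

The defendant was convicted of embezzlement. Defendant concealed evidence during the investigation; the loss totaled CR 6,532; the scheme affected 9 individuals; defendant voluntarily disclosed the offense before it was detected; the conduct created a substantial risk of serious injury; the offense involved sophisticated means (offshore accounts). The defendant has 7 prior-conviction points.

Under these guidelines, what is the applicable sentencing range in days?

Base offense level for embezzlement: 15.
R1 applies (level before this adjustment is 15 < 22, so +1): 15 + 1 = 16.
R2 applies: 16 + 2 = 18.
R3 applies: 18 − 1 = 17.
R4 applies (level before this adjustment is 17 ≥ 9, so +4): 17 + 4 = 21.
R5 applies: 21 + 3 = 24.
R6 applies: 24 + 2 = 26.
Final offense level: 26.
Criminal history: 7 prior points → Category 2 (5-7).
Level 26 falls in the 24-28 band.
Grid: Level 24-28 × Category 2 = 1770-2010 days.

1770-2010 days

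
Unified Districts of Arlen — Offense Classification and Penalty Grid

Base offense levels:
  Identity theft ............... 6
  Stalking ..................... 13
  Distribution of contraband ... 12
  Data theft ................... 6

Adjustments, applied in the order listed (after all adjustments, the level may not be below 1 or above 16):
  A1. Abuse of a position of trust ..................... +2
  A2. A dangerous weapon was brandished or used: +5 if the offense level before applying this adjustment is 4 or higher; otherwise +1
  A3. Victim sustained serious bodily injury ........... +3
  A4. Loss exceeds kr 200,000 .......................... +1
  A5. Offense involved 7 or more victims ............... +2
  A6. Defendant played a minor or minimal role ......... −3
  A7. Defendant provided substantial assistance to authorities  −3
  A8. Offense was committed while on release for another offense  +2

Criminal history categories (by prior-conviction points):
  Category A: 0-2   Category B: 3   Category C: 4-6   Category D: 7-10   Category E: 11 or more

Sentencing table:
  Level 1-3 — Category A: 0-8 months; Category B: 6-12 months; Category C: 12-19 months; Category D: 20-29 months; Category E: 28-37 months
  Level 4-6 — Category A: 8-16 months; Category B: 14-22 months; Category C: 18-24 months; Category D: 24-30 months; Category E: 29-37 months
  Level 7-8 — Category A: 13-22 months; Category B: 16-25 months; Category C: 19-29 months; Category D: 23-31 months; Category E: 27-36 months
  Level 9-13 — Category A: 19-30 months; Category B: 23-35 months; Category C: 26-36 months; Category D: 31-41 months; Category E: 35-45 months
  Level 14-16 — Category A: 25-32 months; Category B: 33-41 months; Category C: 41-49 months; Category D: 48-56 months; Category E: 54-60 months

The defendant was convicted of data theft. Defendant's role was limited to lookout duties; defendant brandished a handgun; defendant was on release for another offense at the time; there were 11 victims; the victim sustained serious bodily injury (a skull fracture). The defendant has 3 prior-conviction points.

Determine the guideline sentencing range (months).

33-41 months

Base offense level for data theft: 6.
A2 applies (level before this adjustment is 6 ≥ 4, so +5): 6 + 5 = 11.
A3 applies: 11 + 3 = 14.
A5 applies: 14 + 2 = 16.
A6 applies: 16 − 3 = 13.
A7 does not apply.
A8 applies: 13 + 2 = 15.
Final offense level: 15.
Criminal history: 3 prior points → Category B (3).
Level 15 falls in the 14-16 band.
Grid: Level 14-16 × Category B = 33-41 months.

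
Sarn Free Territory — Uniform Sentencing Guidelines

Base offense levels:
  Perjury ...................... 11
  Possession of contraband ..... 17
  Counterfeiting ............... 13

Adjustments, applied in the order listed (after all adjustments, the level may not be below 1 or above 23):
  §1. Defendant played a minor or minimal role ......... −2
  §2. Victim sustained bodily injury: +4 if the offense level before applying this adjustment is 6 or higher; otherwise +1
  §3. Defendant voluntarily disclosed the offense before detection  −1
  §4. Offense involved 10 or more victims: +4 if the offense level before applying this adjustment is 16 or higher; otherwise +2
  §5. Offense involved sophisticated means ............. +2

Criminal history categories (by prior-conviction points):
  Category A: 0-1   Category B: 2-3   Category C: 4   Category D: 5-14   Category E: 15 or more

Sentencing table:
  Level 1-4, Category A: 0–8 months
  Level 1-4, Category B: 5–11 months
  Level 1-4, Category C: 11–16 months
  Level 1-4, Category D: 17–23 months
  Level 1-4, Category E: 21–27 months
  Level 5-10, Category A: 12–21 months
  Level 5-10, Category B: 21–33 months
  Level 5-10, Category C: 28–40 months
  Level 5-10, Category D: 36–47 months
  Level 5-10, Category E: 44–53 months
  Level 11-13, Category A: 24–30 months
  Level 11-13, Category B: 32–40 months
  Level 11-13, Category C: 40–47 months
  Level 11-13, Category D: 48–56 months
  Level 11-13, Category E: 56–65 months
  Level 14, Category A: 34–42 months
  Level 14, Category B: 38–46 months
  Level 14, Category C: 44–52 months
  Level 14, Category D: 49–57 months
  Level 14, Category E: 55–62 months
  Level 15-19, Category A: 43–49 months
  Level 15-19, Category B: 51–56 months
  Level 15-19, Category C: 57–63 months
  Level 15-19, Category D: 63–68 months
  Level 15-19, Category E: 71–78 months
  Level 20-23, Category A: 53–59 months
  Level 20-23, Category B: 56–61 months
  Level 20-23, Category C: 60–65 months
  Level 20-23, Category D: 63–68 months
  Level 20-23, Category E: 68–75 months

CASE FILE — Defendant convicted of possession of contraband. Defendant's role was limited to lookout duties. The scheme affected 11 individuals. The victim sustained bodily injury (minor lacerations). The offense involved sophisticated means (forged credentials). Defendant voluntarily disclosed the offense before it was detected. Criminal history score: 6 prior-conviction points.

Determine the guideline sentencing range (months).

63-68 months

Base offense level for possession of contraband: 17.
§1 applies: 17 − 2 = 15.
§2 applies (level before this adjustment is 15 ≥ 6, so +4): 15 + 4 = 19.
§3 applies: 19 − 1 = 18.
§4 applies (level before this adjustment is 18 ≥ 16, so +4): 18 + 4 = 22.
§5 applies: 22 + 2 = 24.
Level 24 exceeds the maximum of 23; capped at 23.
Final offense level: 23.
Criminal history: 6 prior points → Category D (5-14).
Level 23 falls in the 20-23 band.
Grid: Level 20-23 × Category D = 63-68 months.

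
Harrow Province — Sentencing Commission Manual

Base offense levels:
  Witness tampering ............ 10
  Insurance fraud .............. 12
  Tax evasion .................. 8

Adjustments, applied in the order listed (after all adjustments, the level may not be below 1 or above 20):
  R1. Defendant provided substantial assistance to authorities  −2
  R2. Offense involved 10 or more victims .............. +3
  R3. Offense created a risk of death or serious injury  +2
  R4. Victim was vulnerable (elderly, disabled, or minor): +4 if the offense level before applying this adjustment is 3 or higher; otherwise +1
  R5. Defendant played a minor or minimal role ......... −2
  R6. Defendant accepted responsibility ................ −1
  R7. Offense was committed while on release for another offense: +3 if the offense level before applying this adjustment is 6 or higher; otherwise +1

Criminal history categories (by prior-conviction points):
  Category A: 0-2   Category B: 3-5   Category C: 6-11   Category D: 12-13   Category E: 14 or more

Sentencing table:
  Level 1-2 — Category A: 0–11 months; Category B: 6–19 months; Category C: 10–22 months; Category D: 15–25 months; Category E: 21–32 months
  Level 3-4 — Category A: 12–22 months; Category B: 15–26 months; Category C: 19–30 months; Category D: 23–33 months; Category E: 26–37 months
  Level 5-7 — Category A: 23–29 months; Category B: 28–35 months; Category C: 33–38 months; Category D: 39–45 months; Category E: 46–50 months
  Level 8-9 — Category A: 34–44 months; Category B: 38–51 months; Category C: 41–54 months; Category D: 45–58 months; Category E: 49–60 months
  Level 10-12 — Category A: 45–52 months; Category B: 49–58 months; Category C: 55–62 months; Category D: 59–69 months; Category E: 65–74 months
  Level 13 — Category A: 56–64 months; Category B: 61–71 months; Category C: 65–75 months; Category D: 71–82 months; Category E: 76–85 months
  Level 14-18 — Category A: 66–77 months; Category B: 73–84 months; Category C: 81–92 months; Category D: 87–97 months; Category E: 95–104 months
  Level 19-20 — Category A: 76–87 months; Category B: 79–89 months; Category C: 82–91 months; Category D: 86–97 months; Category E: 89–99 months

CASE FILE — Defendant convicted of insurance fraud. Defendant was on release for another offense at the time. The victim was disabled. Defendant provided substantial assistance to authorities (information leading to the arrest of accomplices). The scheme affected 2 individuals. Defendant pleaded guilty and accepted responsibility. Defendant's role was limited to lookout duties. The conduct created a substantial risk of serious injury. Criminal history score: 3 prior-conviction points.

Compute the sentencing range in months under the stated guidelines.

Base offense level for insurance fraud: 12.
R1 applies: 12 − 2 = 10.
R3 applies: 10 + 2 = 12.
R4 applies (level before this adjustment is 12 ≥ 3, so +4): 12 + 4 = 16.
R5 applies: 16 − 2 = 14.
R6 applies: 14 − 1 = 13.
R7 applies (level before this adjustment is 13 ≥ 6, so +3): 13 + 3 = 16.
Final offense level: 16.
Criminal history: 3 prior points → Category B (3-5).
Level 16 falls in the 14-18 band.
Grid: Level 14-18 × Category B = 73-84 months.

73-84 months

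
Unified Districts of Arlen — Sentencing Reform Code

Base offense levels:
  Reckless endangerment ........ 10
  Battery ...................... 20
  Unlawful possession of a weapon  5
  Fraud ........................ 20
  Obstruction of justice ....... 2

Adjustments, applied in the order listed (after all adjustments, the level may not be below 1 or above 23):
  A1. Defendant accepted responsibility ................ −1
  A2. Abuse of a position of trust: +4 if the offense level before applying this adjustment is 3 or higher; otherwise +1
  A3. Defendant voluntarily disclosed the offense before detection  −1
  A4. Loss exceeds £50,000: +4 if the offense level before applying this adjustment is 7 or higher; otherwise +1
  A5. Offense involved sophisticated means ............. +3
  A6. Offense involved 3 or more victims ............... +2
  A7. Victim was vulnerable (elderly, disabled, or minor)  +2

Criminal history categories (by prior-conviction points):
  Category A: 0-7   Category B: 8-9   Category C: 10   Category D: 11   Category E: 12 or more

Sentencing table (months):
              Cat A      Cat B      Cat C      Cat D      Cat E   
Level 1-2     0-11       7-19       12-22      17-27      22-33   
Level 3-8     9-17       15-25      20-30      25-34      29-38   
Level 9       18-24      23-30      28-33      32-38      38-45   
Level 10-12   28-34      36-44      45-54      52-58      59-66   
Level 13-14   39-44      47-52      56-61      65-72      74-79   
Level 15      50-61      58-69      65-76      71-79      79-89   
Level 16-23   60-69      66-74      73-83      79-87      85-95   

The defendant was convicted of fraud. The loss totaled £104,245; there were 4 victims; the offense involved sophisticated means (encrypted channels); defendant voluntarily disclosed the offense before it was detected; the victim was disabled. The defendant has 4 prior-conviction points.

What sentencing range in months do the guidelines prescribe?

Base offense level for fraud: 20.
A1 does not apply.
A3 applies: 20 − 1 = 19.
A4 applies (level before this adjustment is 19 ≥ 7, so +4): 19 + 4 = 23.
A5 applies: 23 + 3 = 26.
A6 applies: 26 + 2 = 28.
A7 applies: 28 + 2 = 30.
Level 30 exceeds the maximum of 23; capped at 23.
Final offense level: 23.
Criminal history: 4 prior points → Category A (0-7).
Level 23 falls in the 16-23 band.
Grid: Level 16-23 × Category A = 60-69 months.

60-69 months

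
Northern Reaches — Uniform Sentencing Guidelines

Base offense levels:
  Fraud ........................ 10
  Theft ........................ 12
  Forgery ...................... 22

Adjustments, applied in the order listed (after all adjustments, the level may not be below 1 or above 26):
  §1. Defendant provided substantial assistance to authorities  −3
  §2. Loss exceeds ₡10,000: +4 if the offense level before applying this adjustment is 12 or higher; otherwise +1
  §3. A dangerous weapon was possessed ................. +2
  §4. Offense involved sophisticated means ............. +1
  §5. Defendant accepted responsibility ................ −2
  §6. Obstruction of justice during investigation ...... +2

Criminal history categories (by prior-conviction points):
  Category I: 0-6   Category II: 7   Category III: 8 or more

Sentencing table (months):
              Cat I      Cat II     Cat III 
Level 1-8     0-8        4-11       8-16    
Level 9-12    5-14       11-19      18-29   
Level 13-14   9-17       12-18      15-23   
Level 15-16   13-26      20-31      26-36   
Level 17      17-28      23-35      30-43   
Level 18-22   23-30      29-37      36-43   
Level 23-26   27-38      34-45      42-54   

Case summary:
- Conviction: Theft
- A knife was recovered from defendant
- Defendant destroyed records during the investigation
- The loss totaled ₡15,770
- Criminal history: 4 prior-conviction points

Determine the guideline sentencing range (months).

23-30 months

Base offense level for theft: 12.
§1 does not apply.
§2 applies (level before this adjustment is 12 ≥ 12, so +4): 12 + 4 = 16.
§3 applies: 16 + 2 = 18.
§4 does not apply.
§5 does not apply.
§6 applies: 18 + 2 = 20.
Final offense level: 20.
Criminal history: 4 prior points → Category I (0-6).
Level 20 falls in the 18-22 band.
Grid: Level 18-22 × Category I = 23-30 months.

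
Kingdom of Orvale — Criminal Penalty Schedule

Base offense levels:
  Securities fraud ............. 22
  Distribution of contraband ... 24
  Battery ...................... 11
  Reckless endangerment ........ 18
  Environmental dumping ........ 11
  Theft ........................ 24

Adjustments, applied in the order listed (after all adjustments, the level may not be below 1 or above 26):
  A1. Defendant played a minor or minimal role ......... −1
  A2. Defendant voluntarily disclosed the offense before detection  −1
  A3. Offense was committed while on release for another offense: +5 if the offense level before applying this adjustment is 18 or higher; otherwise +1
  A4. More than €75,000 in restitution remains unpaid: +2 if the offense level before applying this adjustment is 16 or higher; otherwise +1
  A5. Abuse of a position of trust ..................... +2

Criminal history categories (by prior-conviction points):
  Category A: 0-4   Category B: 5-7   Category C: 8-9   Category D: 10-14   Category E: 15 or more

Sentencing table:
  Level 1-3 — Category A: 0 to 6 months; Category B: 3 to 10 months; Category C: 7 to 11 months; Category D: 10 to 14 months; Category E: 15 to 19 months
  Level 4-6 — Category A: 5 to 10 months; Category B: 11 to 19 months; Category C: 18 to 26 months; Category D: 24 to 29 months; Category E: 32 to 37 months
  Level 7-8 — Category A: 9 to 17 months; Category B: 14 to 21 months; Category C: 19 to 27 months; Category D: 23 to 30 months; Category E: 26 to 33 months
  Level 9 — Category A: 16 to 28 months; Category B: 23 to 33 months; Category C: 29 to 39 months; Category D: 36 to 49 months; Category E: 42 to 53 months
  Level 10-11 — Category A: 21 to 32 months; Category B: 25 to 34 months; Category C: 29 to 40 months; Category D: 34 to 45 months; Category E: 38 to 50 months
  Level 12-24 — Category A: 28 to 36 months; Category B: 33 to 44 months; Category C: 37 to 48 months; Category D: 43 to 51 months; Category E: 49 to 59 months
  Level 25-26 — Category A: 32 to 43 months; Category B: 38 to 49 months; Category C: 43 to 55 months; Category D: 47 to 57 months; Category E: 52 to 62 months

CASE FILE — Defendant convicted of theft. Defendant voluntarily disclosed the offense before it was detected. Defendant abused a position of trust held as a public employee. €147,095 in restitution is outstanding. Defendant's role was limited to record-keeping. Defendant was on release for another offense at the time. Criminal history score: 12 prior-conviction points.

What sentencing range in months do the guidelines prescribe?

Base offense level for theft: 24.
A1 applies: 24 − 1 = 23.
A2 applies: 23 − 1 = 22.
A3 applies (level before this adjustment is 22 ≥ 18, so +5): 22 + 5 = 27.
A4 applies (level before this adjustment is 27 ≥ 16, so +2): 27 + 2 = 29.
A5 applies: 29 + 2 = 31.
Level 31 exceeds the maximum of 26; capped at 26.
Final offense level: 26.
Criminal history: 12 prior points → Category D (10-14).
Level 26 falls in the 25-26 band.
Grid: Level 25-26 × Category D = 47-57 months.

47-57 months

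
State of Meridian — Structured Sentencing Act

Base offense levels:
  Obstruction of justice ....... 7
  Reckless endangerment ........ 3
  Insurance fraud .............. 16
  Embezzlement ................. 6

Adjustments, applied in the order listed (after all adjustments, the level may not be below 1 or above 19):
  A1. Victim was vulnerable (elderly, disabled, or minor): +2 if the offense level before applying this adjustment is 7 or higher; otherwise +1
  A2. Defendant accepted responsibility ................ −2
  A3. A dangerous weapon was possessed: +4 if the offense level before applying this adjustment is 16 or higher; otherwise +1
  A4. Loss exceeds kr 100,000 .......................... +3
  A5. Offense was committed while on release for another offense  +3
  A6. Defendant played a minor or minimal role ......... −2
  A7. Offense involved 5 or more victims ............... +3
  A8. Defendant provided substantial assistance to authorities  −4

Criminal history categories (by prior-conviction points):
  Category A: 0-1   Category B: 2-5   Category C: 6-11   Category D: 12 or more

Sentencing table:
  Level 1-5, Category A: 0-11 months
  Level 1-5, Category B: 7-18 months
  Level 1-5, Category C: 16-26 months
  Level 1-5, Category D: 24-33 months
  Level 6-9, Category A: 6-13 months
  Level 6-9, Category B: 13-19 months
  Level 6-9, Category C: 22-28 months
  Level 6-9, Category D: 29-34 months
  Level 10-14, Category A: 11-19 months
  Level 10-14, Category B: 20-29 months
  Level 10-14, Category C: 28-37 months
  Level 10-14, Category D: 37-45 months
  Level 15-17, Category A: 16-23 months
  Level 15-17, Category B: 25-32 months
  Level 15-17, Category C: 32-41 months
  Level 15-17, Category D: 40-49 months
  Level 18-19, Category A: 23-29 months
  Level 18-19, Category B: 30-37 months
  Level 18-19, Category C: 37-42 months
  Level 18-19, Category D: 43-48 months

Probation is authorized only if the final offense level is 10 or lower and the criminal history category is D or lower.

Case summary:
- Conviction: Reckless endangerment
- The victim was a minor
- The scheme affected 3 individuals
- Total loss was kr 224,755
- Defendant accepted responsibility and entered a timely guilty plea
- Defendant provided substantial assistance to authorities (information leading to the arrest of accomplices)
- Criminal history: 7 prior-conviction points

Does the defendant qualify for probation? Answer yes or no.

Yes

Base offense level for reckless endangerment: 3.
A1 applies (level before this adjustment is 3 < 7, so +1): 3 + 1 = 4.
A2 applies: 4 − 2 = 2.
A3 does not apply.
A4 applies: 2 + 3 = 5.
A5 does not apply.
A8 applies: 5 − 4 = 1.
Final offense level: 1.
Criminal history: 7 prior points → Category C (6-11).
Level 1 falls in the 1-5 band.
Grid: Level 1-5 × Category C = 16-26 months.
Probation check: level 1 ≤ 10 and category C ≤ D → eligible.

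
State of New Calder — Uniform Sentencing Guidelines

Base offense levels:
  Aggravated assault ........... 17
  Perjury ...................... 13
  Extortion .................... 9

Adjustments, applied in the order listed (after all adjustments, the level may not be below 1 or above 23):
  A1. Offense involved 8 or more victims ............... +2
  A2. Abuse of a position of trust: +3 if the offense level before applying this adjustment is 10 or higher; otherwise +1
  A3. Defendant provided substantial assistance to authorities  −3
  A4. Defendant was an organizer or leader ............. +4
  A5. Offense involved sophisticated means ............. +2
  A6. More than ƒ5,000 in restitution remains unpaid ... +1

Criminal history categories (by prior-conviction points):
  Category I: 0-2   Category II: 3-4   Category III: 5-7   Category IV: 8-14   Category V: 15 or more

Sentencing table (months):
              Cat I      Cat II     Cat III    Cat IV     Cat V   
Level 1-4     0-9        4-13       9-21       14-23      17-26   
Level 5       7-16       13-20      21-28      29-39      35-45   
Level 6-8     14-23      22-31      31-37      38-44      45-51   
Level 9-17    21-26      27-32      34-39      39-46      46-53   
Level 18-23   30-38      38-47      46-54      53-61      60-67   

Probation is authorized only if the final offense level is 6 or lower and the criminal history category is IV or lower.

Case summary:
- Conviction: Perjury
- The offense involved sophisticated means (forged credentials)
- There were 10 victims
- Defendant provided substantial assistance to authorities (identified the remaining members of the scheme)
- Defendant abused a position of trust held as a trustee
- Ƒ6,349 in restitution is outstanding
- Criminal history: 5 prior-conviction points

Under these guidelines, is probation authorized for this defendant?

Base offense level for perjury: 13.
A1 applies: 13 + 2 = 15.
A2 applies (level before this adjustment is 15 ≥ 10, so +3): 15 + 3 = 18.
A3 applies: 18 − 3 = 15.
A4 does not apply.
A5 applies: 15 + 2 = 17.
A6 applies: 17 + 1 = 18.
Final offense level: 18.
Criminal history: 5 prior points → Category III (5-7).
Level 18 falls in the 18-23 band.
Grid: Level 18-23 × Category III = 46-54 months.
Probation check: level 18 > 6 and category III ≤ IV → not eligible.

No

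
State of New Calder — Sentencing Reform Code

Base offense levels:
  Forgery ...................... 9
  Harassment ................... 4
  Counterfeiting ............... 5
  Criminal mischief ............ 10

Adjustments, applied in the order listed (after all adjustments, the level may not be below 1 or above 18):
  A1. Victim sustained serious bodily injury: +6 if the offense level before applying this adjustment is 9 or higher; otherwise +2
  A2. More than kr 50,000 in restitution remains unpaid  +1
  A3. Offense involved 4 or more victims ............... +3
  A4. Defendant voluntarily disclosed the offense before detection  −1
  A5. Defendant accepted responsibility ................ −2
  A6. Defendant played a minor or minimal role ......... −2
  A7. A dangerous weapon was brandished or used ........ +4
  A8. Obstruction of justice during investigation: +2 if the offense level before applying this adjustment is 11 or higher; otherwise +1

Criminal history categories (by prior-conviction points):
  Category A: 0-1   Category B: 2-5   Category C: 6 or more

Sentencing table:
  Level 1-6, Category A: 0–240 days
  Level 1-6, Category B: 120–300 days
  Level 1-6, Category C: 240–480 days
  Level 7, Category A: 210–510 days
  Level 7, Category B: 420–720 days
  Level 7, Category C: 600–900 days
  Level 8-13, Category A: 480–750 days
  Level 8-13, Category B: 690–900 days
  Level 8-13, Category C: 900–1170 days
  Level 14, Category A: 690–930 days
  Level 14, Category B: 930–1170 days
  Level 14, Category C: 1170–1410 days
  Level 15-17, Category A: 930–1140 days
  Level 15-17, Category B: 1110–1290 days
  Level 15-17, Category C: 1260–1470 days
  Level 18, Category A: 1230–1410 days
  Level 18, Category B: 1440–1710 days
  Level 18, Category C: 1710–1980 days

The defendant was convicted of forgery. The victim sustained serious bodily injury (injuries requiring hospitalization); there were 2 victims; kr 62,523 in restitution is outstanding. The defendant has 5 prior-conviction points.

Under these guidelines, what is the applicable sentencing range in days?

Base offense level for forgery: 9.
A1 applies (level before this adjustment is 9 ≥ 9, so +6): 9 + 6 = 15.
A2 applies: 15 + 1 = 16.
A4 does not apply.
A6 does not apply.
A7 does not apply.
Final offense level: 16.
Criminal history: 5 prior points → Category B (2-5).
Level 16 falls in the 15-17 band.
Grid: Level 15-17 × Category B = 1110-1290 days.

1110-1290 days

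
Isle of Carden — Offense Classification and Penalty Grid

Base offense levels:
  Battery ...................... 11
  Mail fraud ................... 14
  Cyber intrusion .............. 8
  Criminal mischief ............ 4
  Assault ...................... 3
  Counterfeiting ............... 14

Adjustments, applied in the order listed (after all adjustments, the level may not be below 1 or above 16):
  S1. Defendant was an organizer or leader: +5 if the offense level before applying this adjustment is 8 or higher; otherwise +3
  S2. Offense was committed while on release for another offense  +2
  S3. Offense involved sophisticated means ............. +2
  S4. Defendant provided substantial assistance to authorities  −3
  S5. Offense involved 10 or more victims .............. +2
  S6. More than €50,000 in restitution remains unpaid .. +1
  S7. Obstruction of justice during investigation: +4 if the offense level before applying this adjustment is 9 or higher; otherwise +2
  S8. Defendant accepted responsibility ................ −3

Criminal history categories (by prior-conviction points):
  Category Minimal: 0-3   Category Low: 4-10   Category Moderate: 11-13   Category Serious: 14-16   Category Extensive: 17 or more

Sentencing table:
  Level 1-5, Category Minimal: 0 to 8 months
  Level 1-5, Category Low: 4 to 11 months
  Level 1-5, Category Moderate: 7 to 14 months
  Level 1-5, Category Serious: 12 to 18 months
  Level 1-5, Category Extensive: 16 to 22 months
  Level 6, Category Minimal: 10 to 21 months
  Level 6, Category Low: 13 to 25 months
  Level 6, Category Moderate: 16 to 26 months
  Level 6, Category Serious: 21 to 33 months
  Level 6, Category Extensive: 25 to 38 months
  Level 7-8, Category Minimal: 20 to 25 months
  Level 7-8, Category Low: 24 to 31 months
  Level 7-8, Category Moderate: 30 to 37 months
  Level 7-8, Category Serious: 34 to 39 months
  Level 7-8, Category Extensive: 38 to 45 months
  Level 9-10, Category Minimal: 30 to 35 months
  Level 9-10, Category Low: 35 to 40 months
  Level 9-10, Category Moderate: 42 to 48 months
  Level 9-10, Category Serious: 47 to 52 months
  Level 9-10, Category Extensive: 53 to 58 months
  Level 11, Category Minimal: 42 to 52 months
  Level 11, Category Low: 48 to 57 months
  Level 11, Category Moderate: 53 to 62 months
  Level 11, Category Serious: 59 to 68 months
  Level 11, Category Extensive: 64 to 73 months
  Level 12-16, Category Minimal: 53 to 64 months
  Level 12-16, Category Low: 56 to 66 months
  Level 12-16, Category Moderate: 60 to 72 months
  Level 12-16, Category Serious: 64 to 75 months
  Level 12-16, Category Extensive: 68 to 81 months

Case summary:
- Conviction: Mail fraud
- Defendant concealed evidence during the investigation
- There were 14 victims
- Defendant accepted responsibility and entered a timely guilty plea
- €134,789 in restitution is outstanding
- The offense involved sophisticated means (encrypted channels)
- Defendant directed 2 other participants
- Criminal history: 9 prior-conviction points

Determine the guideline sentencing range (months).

Base offense level for mail fraud: 14.
S1 applies (level before this adjustment is 14 ≥ 8, so +5): 14 + 5 = 19.
S3 applies: 19 + 2 = 21.
S4 does not apply.
S5 applies: 21 + 2 = 23.
S6 applies: 23 + 1 = 24.
S7 applies (level before this adjustment is 24 ≥ 9, so +4): 24 + 4 = 28.
S8 applies: 28 − 3 = 25.
Level 25 exceeds the maximum of 16; capped at 16.
Final offense level: 16.
Criminal history: 9 prior points → Category Low (4-10).
Level 16 falls in the 12-16 band.
Grid: Level 12-16 × Category Low = 56-66 months.

56-66 months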